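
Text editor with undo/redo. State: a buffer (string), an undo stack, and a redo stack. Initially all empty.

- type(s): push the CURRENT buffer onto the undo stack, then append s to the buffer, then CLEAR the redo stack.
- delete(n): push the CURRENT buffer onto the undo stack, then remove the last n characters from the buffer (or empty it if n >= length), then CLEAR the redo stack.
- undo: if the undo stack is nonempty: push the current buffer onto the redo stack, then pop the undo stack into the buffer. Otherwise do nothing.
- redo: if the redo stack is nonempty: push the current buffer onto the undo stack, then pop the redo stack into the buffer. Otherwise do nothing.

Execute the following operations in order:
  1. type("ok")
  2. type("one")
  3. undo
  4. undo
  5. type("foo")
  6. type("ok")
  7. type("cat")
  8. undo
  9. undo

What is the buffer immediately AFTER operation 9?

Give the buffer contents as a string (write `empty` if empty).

Answer: foo

Derivation:
After op 1 (type): buf='ok' undo_depth=1 redo_depth=0
After op 2 (type): buf='okone' undo_depth=2 redo_depth=0
After op 3 (undo): buf='ok' undo_depth=1 redo_depth=1
After op 4 (undo): buf='(empty)' undo_depth=0 redo_depth=2
After op 5 (type): buf='foo' undo_depth=1 redo_depth=0
After op 6 (type): buf='foook' undo_depth=2 redo_depth=0
After op 7 (type): buf='foookcat' undo_depth=3 redo_depth=0
After op 8 (undo): buf='foook' undo_depth=2 redo_depth=1
After op 9 (undo): buf='foo' undo_depth=1 redo_depth=2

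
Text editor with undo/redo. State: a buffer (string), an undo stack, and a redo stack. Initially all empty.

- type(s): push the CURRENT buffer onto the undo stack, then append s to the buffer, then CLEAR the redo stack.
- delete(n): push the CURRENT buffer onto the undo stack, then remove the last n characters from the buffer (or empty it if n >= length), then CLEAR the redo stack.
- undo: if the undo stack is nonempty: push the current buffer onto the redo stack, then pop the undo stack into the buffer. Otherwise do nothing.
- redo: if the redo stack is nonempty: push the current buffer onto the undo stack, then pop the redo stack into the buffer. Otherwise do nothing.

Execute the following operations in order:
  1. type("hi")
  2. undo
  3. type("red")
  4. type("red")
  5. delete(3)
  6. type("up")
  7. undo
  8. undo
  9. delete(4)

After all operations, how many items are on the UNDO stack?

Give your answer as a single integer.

After op 1 (type): buf='hi' undo_depth=1 redo_depth=0
After op 2 (undo): buf='(empty)' undo_depth=0 redo_depth=1
After op 3 (type): buf='red' undo_depth=1 redo_depth=0
After op 4 (type): buf='redred' undo_depth=2 redo_depth=0
After op 5 (delete): buf='red' undo_depth=3 redo_depth=0
After op 6 (type): buf='redup' undo_depth=4 redo_depth=0
After op 7 (undo): buf='red' undo_depth=3 redo_depth=1
After op 8 (undo): buf='redred' undo_depth=2 redo_depth=2
After op 9 (delete): buf='re' undo_depth=3 redo_depth=0

Answer: 3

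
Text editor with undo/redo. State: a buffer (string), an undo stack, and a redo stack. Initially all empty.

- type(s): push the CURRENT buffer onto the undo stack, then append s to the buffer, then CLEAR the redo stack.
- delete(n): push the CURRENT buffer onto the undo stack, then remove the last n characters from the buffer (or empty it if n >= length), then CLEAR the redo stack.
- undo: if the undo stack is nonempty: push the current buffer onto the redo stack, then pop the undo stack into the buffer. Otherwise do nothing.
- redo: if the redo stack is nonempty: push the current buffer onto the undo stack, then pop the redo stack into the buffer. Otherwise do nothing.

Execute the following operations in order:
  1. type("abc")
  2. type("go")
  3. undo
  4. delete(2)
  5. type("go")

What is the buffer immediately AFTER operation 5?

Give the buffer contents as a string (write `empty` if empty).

Answer: ago

Derivation:
After op 1 (type): buf='abc' undo_depth=1 redo_depth=0
After op 2 (type): buf='abcgo' undo_depth=2 redo_depth=0
After op 3 (undo): buf='abc' undo_depth=1 redo_depth=1
After op 4 (delete): buf='a' undo_depth=2 redo_depth=0
After op 5 (type): buf='ago' undo_depth=3 redo_depth=0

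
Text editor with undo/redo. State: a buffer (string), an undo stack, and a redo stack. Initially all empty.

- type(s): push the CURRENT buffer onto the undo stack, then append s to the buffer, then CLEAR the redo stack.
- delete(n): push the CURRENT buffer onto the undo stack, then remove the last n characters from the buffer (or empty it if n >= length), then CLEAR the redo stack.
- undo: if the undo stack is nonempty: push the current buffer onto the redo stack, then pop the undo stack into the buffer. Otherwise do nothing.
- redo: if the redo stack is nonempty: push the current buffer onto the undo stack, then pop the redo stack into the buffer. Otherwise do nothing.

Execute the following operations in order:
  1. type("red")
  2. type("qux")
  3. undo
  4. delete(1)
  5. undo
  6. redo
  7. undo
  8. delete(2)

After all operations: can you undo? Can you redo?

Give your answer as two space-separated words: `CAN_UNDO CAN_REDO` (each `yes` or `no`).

Answer: yes no

Derivation:
After op 1 (type): buf='red' undo_depth=1 redo_depth=0
After op 2 (type): buf='redqux' undo_depth=2 redo_depth=0
After op 3 (undo): buf='red' undo_depth=1 redo_depth=1
After op 4 (delete): buf='re' undo_depth=2 redo_depth=0
After op 5 (undo): buf='red' undo_depth=1 redo_depth=1
After op 6 (redo): buf='re' undo_depth=2 redo_depth=0
After op 7 (undo): buf='red' undo_depth=1 redo_depth=1
After op 8 (delete): buf='r' undo_depth=2 redo_depth=0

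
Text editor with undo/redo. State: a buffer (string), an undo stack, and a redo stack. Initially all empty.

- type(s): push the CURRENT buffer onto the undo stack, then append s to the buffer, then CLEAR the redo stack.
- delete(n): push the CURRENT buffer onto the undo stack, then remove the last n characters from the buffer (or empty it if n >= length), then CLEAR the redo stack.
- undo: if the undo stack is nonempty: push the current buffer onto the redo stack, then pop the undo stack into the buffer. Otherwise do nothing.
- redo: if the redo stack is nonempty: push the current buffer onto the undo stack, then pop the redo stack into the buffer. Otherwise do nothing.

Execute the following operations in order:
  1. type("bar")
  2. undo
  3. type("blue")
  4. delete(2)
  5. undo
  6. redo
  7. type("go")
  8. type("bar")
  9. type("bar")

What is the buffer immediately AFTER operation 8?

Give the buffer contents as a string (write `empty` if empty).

Answer: blgobar

Derivation:
After op 1 (type): buf='bar' undo_depth=1 redo_depth=0
After op 2 (undo): buf='(empty)' undo_depth=0 redo_depth=1
After op 3 (type): buf='blue' undo_depth=1 redo_depth=0
After op 4 (delete): buf='bl' undo_depth=2 redo_depth=0
After op 5 (undo): buf='blue' undo_depth=1 redo_depth=1
After op 6 (redo): buf='bl' undo_depth=2 redo_depth=0
After op 7 (type): buf='blgo' undo_depth=3 redo_depth=0
After op 8 (type): buf='blgobar' undo_depth=4 redo_depth=0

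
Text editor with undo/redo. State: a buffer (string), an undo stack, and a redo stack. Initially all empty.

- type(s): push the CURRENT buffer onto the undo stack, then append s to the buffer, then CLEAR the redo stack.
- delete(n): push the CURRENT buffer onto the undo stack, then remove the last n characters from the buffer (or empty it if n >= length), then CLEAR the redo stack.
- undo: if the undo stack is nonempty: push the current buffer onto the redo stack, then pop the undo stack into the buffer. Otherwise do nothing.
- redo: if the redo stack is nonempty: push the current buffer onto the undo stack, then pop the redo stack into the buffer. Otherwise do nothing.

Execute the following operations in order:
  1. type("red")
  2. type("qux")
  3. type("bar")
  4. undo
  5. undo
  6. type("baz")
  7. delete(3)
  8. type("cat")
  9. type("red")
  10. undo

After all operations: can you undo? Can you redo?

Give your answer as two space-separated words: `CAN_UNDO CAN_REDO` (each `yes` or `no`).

After op 1 (type): buf='red' undo_depth=1 redo_depth=0
After op 2 (type): buf='redqux' undo_depth=2 redo_depth=0
After op 3 (type): buf='redquxbar' undo_depth=3 redo_depth=0
After op 4 (undo): buf='redqux' undo_depth=2 redo_depth=1
After op 5 (undo): buf='red' undo_depth=1 redo_depth=2
After op 6 (type): buf='redbaz' undo_depth=2 redo_depth=0
After op 7 (delete): buf='red' undo_depth=3 redo_depth=0
After op 8 (type): buf='redcat' undo_depth=4 redo_depth=0
After op 9 (type): buf='redcatred' undo_depth=5 redo_depth=0
After op 10 (undo): buf='redcat' undo_depth=4 redo_depth=1

Answer: yes yes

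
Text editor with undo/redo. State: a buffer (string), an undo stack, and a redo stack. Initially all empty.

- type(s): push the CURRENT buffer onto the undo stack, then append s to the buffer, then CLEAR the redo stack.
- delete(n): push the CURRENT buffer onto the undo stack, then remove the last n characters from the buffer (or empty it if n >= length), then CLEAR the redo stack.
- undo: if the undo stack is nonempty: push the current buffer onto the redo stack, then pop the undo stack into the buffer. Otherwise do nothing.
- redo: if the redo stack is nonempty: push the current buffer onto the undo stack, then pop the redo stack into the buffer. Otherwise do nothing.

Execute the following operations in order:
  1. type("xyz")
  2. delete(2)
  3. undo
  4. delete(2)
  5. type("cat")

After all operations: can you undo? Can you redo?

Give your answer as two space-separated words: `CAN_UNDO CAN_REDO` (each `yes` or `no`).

Answer: yes no

Derivation:
After op 1 (type): buf='xyz' undo_depth=1 redo_depth=0
After op 2 (delete): buf='x' undo_depth=2 redo_depth=0
After op 3 (undo): buf='xyz' undo_depth=1 redo_depth=1
After op 4 (delete): buf='x' undo_depth=2 redo_depth=0
After op 5 (type): buf='xcat' undo_depth=3 redo_depth=0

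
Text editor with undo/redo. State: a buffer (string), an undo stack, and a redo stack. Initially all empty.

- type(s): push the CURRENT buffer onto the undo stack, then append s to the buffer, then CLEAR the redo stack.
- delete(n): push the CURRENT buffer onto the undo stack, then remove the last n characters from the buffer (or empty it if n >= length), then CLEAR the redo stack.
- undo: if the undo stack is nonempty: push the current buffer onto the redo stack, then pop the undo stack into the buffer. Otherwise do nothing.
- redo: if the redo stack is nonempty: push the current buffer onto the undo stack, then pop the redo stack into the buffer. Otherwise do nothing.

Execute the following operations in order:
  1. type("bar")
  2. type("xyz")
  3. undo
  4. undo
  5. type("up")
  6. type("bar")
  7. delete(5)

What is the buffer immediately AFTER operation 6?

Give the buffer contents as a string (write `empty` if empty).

After op 1 (type): buf='bar' undo_depth=1 redo_depth=0
After op 2 (type): buf='barxyz' undo_depth=2 redo_depth=0
After op 3 (undo): buf='bar' undo_depth=1 redo_depth=1
After op 4 (undo): buf='(empty)' undo_depth=0 redo_depth=2
After op 5 (type): buf='up' undo_depth=1 redo_depth=0
After op 6 (type): buf='upbar' undo_depth=2 redo_depth=0

Answer: upbar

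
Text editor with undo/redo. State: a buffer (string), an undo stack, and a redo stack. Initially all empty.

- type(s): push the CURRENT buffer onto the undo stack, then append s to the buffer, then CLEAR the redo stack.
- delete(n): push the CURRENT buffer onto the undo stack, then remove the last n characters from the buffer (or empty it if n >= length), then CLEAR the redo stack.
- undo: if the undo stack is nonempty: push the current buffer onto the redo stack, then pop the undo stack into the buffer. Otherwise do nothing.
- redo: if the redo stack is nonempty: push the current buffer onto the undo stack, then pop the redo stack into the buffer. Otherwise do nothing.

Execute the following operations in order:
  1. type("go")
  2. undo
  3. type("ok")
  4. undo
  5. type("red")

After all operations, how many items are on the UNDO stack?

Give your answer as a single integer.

After op 1 (type): buf='go' undo_depth=1 redo_depth=0
After op 2 (undo): buf='(empty)' undo_depth=0 redo_depth=1
After op 3 (type): buf='ok' undo_depth=1 redo_depth=0
After op 4 (undo): buf='(empty)' undo_depth=0 redo_depth=1
After op 5 (type): buf='red' undo_depth=1 redo_depth=0

Answer: 1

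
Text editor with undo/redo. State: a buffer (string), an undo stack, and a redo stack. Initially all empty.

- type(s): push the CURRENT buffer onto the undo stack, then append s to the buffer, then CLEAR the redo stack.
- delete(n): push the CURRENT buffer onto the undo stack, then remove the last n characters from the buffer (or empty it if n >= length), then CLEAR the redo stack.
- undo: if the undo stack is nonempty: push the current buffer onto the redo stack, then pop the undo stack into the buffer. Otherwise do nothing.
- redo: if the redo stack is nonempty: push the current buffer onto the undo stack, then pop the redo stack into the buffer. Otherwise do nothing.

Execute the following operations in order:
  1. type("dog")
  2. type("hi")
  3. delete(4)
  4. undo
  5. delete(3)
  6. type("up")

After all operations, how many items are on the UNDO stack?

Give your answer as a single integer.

After op 1 (type): buf='dog' undo_depth=1 redo_depth=0
After op 2 (type): buf='doghi' undo_depth=2 redo_depth=0
After op 3 (delete): buf='d' undo_depth=3 redo_depth=0
After op 4 (undo): buf='doghi' undo_depth=2 redo_depth=1
After op 5 (delete): buf='do' undo_depth=3 redo_depth=0
After op 6 (type): buf='doup' undo_depth=4 redo_depth=0

Answer: 4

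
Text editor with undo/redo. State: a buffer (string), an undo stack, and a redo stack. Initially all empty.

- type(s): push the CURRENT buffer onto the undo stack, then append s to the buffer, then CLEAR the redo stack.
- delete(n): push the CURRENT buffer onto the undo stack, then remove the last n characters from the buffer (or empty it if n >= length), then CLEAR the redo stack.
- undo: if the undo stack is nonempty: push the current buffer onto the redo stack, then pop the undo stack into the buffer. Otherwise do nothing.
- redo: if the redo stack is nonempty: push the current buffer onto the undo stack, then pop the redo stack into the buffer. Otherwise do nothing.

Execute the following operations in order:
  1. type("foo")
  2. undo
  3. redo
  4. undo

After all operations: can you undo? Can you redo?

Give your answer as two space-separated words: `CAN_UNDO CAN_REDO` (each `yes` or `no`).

After op 1 (type): buf='foo' undo_depth=1 redo_depth=0
After op 2 (undo): buf='(empty)' undo_depth=0 redo_depth=1
After op 3 (redo): buf='foo' undo_depth=1 redo_depth=0
After op 4 (undo): buf='(empty)' undo_depth=0 redo_depth=1

Answer: no yes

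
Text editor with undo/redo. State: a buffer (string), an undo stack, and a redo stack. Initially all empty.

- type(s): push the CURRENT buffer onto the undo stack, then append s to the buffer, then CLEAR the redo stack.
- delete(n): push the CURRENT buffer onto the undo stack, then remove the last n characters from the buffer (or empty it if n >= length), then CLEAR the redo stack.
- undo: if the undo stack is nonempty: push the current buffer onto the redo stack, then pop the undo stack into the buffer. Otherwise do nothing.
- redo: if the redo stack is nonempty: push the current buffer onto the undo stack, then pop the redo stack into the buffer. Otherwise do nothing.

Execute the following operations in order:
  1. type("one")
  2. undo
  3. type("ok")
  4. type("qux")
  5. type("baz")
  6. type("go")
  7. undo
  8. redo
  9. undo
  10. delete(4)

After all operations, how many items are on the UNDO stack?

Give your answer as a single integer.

After op 1 (type): buf='one' undo_depth=1 redo_depth=0
After op 2 (undo): buf='(empty)' undo_depth=0 redo_depth=1
After op 3 (type): buf='ok' undo_depth=1 redo_depth=0
After op 4 (type): buf='okqux' undo_depth=2 redo_depth=0
After op 5 (type): buf='okquxbaz' undo_depth=3 redo_depth=0
After op 6 (type): buf='okquxbazgo' undo_depth=4 redo_depth=0
After op 7 (undo): buf='okquxbaz' undo_depth=3 redo_depth=1
After op 8 (redo): buf='okquxbazgo' undo_depth=4 redo_depth=0
After op 9 (undo): buf='okquxbaz' undo_depth=3 redo_depth=1
After op 10 (delete): buf='okqu' undo_depth=4 redo_depth=0

Answer: 4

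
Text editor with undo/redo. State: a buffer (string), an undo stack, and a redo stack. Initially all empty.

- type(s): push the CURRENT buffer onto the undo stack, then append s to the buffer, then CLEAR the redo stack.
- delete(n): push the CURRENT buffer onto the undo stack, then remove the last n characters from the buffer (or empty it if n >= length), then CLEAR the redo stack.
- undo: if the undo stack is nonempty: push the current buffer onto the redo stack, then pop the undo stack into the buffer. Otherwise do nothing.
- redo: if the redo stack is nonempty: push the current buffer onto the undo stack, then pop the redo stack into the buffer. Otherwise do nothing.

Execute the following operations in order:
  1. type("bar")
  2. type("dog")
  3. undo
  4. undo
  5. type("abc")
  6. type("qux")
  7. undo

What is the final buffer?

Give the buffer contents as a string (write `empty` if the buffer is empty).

After op 1 (type): buf='bar' undo_depth=1 redo_depth=0
After op 2 (type): buf='bardog' undo_depth=2 redo_depth=0
After op 3 (undo): buf='bar' undo_depth=1 redo_depth=1
After op 4 (undo): buf='(empty)' undo_depth=0 redo_depth=2
After op 5 (type): buf='abc' undo_depth=1 redo_depth=0
After op 6 (type): buf='abcqux' undo_depth=2 redo_depth=0
After op 7 (undo): buf='abc' undo_depth=1 redo_depth=1

Answer: abc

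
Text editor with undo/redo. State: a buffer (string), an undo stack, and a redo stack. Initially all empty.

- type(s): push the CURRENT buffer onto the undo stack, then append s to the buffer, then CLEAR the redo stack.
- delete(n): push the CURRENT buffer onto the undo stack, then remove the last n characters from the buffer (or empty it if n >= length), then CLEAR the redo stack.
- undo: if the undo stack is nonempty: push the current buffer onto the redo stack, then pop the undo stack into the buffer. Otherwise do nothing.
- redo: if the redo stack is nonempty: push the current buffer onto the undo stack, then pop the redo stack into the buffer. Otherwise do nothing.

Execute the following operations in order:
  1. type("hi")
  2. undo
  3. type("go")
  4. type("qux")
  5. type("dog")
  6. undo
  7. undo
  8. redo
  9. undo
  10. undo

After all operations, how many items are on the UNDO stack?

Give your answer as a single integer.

After op 1 (type): buf='hi' undo_depth=1 redo_depth=0
After op 2 (undo): buf='(empty)' undo_depth=0 redo_depth=1
After op 3 (type): buf='go' undo_depth=1 redo_depth=0
After op 4 (type): buf='goqux' undo_depth=2 redo_depth=0
After op 5 (type): buf='goquxdog' undo_depth=3 redo_depth=0
After op 6 (undo): buf='goqux' undo_depth=2 redo_depth=1
After op 7 (undo): buf='go' undo_depth=1 redo_depth=2
After op 8 (redo): buf='goqux' undo_depth=2 redo_depth=1
After op 9 (undo): buf='go' undo_depth=1 redo_depth=2
After op 10 (undo): buf='(empty)' undo_depth=0 redo_depth=3

Answer: 0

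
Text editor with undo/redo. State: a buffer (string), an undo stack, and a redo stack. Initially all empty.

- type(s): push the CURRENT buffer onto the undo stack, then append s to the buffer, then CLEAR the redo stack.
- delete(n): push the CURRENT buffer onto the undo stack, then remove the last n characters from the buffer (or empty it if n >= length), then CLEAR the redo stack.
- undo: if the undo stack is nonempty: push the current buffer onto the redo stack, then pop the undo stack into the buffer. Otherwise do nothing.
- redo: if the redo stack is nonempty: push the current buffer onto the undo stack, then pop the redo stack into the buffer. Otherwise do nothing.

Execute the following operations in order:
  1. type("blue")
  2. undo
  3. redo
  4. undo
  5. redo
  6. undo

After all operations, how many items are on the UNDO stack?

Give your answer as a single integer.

Answer: 0

Derivation:
After op 1 (type): buf='blue' undo_depth=1 redo_depth=0
After op 2 (undo): buf='(empty)' undo_depth=0 redo_depth=1
After op 3 (redo): buf='blue' undo_depth=1 redo_depth=0
After op 4 (undo): buf='(empty)' undo_depth=0 redo_depth=1
After op 5 (redo): buf='blue' undo_depth=1 redo_depth=0
After op 6 (undo): buf='(empty)' undo_depth=0 redo_depth=1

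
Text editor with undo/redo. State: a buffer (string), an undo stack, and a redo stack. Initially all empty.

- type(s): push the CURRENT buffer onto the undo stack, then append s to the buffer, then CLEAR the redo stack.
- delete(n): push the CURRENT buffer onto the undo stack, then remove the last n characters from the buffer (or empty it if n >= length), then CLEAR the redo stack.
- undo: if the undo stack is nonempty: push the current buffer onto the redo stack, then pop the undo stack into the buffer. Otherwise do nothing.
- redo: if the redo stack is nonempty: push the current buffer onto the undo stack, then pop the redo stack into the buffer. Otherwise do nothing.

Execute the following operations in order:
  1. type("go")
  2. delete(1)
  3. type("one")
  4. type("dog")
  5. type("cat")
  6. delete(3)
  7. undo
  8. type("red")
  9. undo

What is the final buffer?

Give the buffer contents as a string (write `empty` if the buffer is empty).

Answer: gonedogcat

Derivation:
After op 1 (type): buf='go' undo_depth=1 redo_depth=0
After op 2 (delete): buf='g' undo_depth=2 redo_depth=0
After op 3 (type): buf='gone' undo_depth=3 redo_depth=0
After op 4 (type): buf='gonedog' undo_depth=4 redo_depth=0
After op 5 (type): buf='gonedogcat' undo_depth=5 redo_depth=0
After op 6 (delete): buf='gonedog' undo_depth=6 redo_depth=0
After op 7 (undo): buf='gonedogcat' undo_depth=5 redo_depth=1
After op 8 (type): buf='gonedogcatred' undo_depth=6 redo_depth=0
After op 9 (undo): buf='gonedogcat' undo_depth=5 redo_depth=1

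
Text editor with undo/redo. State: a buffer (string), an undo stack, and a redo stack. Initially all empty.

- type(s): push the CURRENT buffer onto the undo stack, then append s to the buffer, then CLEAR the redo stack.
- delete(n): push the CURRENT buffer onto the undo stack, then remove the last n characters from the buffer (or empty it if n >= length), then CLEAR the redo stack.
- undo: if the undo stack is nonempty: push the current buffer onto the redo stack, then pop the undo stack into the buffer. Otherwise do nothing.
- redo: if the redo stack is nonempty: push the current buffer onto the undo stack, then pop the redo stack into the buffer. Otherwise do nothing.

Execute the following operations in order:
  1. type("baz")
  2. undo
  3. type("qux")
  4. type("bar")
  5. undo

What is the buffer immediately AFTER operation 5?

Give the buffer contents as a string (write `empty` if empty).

Answer: qux

Derivation:
After op 1 (type): buf='baz' undo_depth=1 redo_depth=0
After op 2 (undo): buf='(empty)' undo_depth=0 redo_depth=1
After op 3 (type): buf='qux' undo_depth=1 redo_depth=0
After op 4 (type): buf='quxbar' undo_depth=2 redo_depth=0
After op 5 (undo): buf='qux' undo_depth=1 redo_depth=1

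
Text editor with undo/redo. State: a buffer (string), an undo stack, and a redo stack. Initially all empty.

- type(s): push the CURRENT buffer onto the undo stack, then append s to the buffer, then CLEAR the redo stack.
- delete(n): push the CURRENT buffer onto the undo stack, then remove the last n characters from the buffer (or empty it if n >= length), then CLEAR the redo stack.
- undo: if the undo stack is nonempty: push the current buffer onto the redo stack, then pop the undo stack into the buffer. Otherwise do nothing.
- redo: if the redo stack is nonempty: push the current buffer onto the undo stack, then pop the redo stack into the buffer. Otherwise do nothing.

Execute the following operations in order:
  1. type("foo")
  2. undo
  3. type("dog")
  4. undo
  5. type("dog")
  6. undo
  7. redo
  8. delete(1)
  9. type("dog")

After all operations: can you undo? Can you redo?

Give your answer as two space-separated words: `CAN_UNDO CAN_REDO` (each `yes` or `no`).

After op 1 (type): buf='foo' undo_depth=1 redo_depth=0
After op 2 (undo): buf='(empty)' undo_depth=0 redo_depth=1
After op 3 (type): buf='dog' undo_depth=1 redo_depth=0
After op 4 (undo): buf='(empty)' undo_depth=0 redo_depth=1
After op 5 (type): buf='dog' undo_depth=1 redo_depth=0
After op 6 (undo): buf='(empty)' undo_depth=0 redo_depth=1
After op 7 (redo): buf='dog' undo_depth=1 redo_depth=0
After op 8 (delete): buf='do' undo_depth=2 redo_depth=0
After op 9 (type): buf='dodog' undo_depth=3 redo_depth=0

Answer: yes no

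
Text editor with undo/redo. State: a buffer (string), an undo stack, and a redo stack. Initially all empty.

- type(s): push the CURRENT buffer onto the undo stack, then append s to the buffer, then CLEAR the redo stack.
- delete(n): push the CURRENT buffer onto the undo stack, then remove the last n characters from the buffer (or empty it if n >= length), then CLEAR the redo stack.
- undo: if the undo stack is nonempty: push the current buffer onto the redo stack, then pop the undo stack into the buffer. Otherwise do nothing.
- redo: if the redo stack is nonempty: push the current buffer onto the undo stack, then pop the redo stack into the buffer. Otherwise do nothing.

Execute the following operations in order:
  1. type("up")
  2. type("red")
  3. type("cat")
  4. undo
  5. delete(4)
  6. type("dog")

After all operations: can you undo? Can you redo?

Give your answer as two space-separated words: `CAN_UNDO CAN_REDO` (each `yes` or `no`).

After op 1 (type): buf='up' undo_depth=1 redo_depth=0
After op 2 (type): buf='upred' undo_depth=2 redo_depth=0
After op 3 (type): buf='upredcat' undo_depth=3 redo_depth=0
After op 4 (undo): buf='upred' undo_depth=2 redo_depth=1
After op 5 (delete): buf='u' undo_depth=3 redo_depth=0
After op 6 (type): buf='udog' undo_depth=4 redo_depth=0

Answer: yes no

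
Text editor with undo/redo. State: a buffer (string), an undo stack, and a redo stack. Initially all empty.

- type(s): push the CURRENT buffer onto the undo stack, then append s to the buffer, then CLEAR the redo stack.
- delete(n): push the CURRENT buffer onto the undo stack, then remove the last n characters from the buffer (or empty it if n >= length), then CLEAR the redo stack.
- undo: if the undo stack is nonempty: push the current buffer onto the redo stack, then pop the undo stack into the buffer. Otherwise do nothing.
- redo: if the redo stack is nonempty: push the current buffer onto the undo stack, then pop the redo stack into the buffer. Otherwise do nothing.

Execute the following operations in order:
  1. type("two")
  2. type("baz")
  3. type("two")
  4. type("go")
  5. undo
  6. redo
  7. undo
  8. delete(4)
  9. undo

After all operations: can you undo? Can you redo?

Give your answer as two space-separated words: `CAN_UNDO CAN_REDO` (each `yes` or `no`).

Answer: yes yes

Derivation:
After op 1 (type): buf='two' undo_depth=1 redo_depth=0
After op 2 (type): buf='twobaz' undo_depth=2 redo_depth=0
After op 3 (type): buf='twobaztwo' undo_depth=3 redo_depth=0
After op 4 (type): buf='twobaztwogo' undo_depth=4 redo_depth=0
After op 5 (undo): buf='twobaztwo' undo_depth=3 redo_depth=1
After op 6 (redo): buf='twobaztwogo' undo_depth=4 redo_depth=0
After op 7 (undo): buf='twobaztwo' undo_depth=3 redo_depth=1
After op 8 (delete): buf='twoba' undo_depth=4 redo_depth=0
After op 9 (undo): buf='twobaztwo' undo_depth=3 redo_depth=1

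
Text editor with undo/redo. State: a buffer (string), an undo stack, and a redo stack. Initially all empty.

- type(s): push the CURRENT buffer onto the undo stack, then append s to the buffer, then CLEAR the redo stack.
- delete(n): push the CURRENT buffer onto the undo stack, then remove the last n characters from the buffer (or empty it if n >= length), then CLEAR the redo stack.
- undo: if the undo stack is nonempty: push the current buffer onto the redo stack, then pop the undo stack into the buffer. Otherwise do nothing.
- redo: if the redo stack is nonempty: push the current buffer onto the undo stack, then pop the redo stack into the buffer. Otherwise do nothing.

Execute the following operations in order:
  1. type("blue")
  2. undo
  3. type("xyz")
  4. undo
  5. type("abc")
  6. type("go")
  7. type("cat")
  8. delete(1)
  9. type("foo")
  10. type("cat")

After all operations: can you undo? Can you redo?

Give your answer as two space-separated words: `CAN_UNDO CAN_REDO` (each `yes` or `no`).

After op 1 (type): buf='blue' undo_depth=1 redo_depth=0
After op 2 (undo): buf='(empty)' undo_depth=0 redo_depth=1
After op 3 (type): buf='xyz' undo_depth=1 redo_depth=0
After op 4 (undo): buf='(empty)' undo_depth=0 redo_depth=1
After op 5 (type): buf='abc' undo_depth=1 redo_depth=0
After op 6 (type): buf='abcgo' undo_depth=2 redo_depth=0
After op 7 (type): buf='abcgocat' undo_depth=3 redo_depth=0
After op 8 (delete): buf='abcgoca' undo_depth=4 redo_depth=0
After op 9 (type): buf='abcgocafoo' undo_depth=5 redo_depth=0
After op 10 (type): buf='abcgocafoocat' undo_depth=6 redo_depth=0

Answer: yes no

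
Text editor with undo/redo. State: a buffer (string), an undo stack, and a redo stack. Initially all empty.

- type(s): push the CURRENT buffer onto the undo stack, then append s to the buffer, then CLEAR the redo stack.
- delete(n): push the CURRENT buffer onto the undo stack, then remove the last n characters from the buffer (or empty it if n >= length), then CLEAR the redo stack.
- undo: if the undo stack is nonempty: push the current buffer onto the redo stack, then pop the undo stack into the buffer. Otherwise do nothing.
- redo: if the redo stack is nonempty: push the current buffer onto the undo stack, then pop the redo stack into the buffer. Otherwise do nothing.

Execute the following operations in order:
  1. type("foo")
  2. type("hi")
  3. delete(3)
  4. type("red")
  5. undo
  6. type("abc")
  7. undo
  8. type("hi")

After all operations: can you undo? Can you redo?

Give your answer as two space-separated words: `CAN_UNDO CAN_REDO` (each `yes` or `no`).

Answer: yes no

Derivation:
After op 1 (type): buf='foo' undo_depth=1 redo_depth=0
After op 2 (type): buf='foohi' undo_depth=2 redo_depth=0
After op 3 (delete): buf='fo' undo_depth=3 redo_depth=0
After op 4 (type): buf='fored' undo_depth=4 redo_depth=0
After op 5 (undo): buf='fo' undo_depth=3 redo_depth=1
After op 6 (type): buf='foabc' undo_depth=4 redo_depth=0
After op 7 (undo): buf='fo' undo_depth=3 redo_depth=1
After op 8 (type): buf='fohi' undo_depth=4 redo_depth=0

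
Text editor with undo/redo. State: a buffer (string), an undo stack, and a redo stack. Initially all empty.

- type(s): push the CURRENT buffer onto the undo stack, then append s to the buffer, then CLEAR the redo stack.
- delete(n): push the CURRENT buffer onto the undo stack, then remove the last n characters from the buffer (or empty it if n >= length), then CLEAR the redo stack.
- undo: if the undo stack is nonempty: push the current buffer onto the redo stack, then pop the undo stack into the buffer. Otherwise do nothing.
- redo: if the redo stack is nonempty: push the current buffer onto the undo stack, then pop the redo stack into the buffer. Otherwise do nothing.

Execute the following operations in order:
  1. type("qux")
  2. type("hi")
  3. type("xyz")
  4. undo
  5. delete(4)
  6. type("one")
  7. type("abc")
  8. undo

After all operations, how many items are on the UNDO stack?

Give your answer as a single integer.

Answer: 4

Derivation:
After op 1 (type): buf='qux' undo_depth=1 redo_depth=0
After op 2 (type): buf='quxhi' undo_depth=2 redo_depth=0
After op 3 (type): buf='quxhixyz' undo_depth=3 redo_depth=0
After op 4 (undo): buf='quxhi' undo_depth=2 redo_depth=1
After op 5 (delete): buf='q' undo_depth=3 redo_depth=0
After op 6 (type): buf='qone' undo_depth=4 redo_depth=0
After op 7 (type): buf='qoneabc' undo_depth=5 redo_depth=0
After op 8 (undo): buf='qone' undo_depth=4 redo_depth=1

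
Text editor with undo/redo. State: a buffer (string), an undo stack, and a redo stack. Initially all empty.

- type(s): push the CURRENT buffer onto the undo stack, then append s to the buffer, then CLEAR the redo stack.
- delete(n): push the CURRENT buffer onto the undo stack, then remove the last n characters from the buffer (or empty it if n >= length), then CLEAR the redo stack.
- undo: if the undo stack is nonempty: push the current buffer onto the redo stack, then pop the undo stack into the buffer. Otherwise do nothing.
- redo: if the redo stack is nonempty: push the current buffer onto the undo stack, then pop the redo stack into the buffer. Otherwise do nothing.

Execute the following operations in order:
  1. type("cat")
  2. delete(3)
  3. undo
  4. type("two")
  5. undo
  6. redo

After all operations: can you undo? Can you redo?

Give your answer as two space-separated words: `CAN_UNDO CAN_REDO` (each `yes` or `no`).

After op 1 (type): buf='cat' undo_depth=1 redo_depth=0
After op 2 (delete): buf='(empty)' undo_depth=2 redo_depth=0
After op 3 (undo): buf='cat' undo_depth=1 redo_depth=1
After op 4 (type): buf='cattwo' undo_depth=2 redo_depth=0
After op 5 (undo): buf='cat' undo_depth=1 redo_depth=1
After op 6 (redo): buf='cattwo' undo_depth=2 redo_depth=0

Answer: yes no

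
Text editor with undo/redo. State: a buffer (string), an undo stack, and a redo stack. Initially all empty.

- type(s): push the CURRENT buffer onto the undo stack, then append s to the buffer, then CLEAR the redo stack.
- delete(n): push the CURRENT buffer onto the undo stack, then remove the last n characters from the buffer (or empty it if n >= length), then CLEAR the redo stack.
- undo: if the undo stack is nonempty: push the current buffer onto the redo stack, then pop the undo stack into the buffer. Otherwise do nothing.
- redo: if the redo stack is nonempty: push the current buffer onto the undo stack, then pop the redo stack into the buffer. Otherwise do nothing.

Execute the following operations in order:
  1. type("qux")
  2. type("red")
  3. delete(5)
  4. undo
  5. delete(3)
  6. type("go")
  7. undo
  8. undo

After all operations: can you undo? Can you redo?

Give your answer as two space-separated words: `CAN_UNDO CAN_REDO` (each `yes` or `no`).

Answer: yes yes

Derivation:
After op 1 (type): buf='qux' undo_depth=1 redo_depth=0
After op 2 (type): buf='quxred' undo_depth=2 redo_depth=0
After op 3 (delete): buf='q' undo_depth=3 redo_depth=0
After op 4 (undo): buf='quxred' undo_depth=2 redo_depth=1
After op 5 (delete): buf='qux' undo_depth=3 redo_depth=0
After op 6 (type): buf='quxgo' undo_depth=4 redo_depth=0
After op 7 (undo): buf='qux' undo_depth=3 redo_depth=1
After op 8 (undo): buf='quxred' undo_depth=2 redo_depth=2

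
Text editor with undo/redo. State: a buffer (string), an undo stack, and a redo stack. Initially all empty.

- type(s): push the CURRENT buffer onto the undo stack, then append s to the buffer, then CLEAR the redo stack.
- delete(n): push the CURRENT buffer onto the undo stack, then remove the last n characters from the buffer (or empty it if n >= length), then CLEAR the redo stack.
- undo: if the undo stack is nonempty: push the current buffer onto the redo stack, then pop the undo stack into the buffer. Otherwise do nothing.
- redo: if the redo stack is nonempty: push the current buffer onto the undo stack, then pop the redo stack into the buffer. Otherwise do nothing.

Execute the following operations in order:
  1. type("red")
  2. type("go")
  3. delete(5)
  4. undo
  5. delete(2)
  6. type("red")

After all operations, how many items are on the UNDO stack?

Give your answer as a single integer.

Answer: 4

Derivation:
After op 1 (type): buf='red' undo_depth=1 redo_depth=0
After op 2 (type): buf='redgo' undo_depth=2 redo_depth=0
After op 3 (delete): buf='(empty)' undo_depth=3 redo_depth=0
After op 4 (undo): buf='redgo' undo_depth=2 redo_depth=1
After op 5 (delete): buf='red' undo_depth=3 redo_depth=0
After op 6 (type): buf='redred' undo_depth=4 redo_depth=0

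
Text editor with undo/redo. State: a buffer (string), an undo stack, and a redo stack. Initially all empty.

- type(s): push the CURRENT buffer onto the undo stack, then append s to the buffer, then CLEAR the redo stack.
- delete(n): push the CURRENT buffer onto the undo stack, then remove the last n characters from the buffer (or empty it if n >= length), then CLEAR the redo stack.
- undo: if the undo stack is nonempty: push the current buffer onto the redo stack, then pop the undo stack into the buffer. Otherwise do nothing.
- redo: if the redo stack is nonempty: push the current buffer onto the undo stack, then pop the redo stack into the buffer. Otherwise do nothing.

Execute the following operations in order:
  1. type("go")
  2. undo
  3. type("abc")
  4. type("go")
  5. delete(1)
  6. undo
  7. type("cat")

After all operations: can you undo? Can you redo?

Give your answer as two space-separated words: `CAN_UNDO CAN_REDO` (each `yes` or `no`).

After op 1 (type): buf='go' undo_depth=1 redo_depth=0
After op 2 (undo): buf='(empty)' undo_depth=0 redo_depth=1
After op 3 (type): buf='abc' undo_depth=1 redo_depth=0
After op 4 (type): buf='abcgo' undo_depth=2 redo_depth=0
After op 5 (delete): buf='abcg' undo_depth=3 redo_depth=0
After op 6 (undo): buf='abcgo' undo_depth=2 redo_depth=1
After op 7 (type): buf='abcgocat' undo_depth=3 redo_depth=0

Answer: yes no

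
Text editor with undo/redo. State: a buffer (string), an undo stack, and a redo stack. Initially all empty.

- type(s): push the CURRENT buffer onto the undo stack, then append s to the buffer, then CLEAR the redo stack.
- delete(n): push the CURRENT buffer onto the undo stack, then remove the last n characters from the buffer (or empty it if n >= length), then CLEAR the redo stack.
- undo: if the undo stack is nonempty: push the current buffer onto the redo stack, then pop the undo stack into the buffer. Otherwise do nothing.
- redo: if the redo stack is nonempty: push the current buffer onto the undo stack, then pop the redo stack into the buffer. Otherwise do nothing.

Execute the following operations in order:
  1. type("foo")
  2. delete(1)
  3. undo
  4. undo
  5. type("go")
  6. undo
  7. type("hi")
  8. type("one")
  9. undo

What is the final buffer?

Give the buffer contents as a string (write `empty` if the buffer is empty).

After op 1 (type): buf='foo' undo_depth=1 redo_depth=0
After op 2 (delete): buf='fo' undo_depth=2 redo_depth=0
After op 3 (undo): buf='foo' undo_depth=1 redo_depth=1
After op 4 (undo): buf='(empty)' undo_depth=0 redo_depth=2
After op 5 (type): buf='go' undo_depth=1 redo_depth=0
After op 6 (undo): buf='(empty)' undo_depth=0 redo_depth=1
After op 7 (type): buf='hi' undo_depth=1 redo_depth=0
After op 8 (type): buf='hione' undo_depth=2 redo_depth=0
After op 9 (undo): buf='hi' undo_depth=1 redo_depth=1

Answer: hi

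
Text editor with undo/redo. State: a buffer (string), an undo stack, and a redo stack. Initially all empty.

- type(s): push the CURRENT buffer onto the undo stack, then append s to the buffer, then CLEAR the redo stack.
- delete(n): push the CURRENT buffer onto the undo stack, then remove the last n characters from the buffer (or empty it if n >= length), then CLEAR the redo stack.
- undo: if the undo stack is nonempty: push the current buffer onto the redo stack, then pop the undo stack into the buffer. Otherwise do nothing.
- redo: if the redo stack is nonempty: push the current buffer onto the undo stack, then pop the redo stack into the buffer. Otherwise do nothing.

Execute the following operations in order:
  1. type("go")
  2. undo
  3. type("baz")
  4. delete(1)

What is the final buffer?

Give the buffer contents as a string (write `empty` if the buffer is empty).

After op 1 (type): buf='go' undo_depth=1 redo_depth=0
After op 2 (undo): buf='(empty)' undo_depth=0 redo_depth=1
After op 3 (type): buf='baz' undo_depth=1 redo_depth=0
After op 4 (delete): buf='ba' undo_depth=2 redo_depth=0

Answer: ba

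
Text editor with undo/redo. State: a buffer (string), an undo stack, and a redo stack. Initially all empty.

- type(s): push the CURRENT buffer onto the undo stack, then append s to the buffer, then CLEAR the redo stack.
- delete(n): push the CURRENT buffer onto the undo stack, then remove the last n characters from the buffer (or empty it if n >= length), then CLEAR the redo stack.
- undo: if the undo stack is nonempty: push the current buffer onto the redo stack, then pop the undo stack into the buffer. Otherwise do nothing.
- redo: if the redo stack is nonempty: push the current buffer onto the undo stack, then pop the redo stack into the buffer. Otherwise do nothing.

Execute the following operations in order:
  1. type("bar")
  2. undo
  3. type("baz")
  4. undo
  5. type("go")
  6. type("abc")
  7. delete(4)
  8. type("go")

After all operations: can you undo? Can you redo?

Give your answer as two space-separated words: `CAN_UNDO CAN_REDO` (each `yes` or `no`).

Answer: yes no

Derivation:
After op 1 (type): buf='bar' undo_depth=1 redo_depth=0
After op 2 (undo): buf='(empty)' undo_depth=0 redo_depth=1
After op 3 (type): buf='baz' undo_depth=1 redo_depth=0
After op 4 (undo): buf='(empty)' undo_depth=0 redo_depth=1
After op 5 (type): buf='go' undo_depth=1 redo_depth=0
After op 6 (type): buf='goabc' undo_depth=2 redo_depth=0
After op 7 (delete): buf='g' undo_depth=3 redo_depth=0
After op 8 (type): buf='ggo' undo_depth=4 redo_depth=0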